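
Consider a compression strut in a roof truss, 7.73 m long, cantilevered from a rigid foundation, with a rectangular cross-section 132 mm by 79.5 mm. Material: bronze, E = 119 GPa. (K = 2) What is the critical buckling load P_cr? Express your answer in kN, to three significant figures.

Buckling occurs about the weak axis: I_min = h·b³/12 with b = 79.5 mm (the shorter side).
I_min = 132×79.5³/12 = 5.527×10^6 mm⁴
I = 5.527×10^6 mm⁴ = 5.527×10^-6 m⁴
Effective length L_e = K·L = 2 × 7.73 = 15.46 m
P_cr = π²EI / L_e² = π² × 119×10⁹ × 5.527×10^-6 / 15.46² = 2.716×10^4 N

P_cr ≈ 27.2 kN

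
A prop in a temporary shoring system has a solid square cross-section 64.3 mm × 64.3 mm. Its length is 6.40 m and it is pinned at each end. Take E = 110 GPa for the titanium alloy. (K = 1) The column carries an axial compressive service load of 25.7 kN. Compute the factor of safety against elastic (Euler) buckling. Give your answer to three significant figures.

n ≈ 1.47

I = a⁴/12 = 64.3⁴/12 = 1.425×10^6 mm⁴
I = 1.425×10^6 mm⁴ = 1.425×10^-6 m⁴
Effective length L_e = K·L = 1 × 6.40 = 6.400 m
P_cr = π²EI / L_e² = π² × 110×10⁹ × 1.425×10^-6 / 6.400² = 3.776×10^4 N
Factor of safety n = P_cr / P = 37.757 / 25.7 = 1.47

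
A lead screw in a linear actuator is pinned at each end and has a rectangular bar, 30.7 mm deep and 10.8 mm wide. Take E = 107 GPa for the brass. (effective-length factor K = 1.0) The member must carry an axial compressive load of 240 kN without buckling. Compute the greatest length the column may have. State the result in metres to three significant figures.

L_max ≈ 0.119 m

Buckling occurs about the weak axis: I_min = h·b³/12 with b = 10.8 mm (the shorter side).
I_min = 30.7×10.8³/12 = 3.223×10^3 mm⁴
I = 3.223×10^-9 m⁴
At the buckling limit P_cr = P = 2.400×10^5 N
From P_cr = π²EI/(K·L)²:  L = (1/K)·√(π²EI/P_cr) = (1/1)·√(π²×1.07×10^11×3.223×10^-9/2.400×10^5)
L = 0.119 m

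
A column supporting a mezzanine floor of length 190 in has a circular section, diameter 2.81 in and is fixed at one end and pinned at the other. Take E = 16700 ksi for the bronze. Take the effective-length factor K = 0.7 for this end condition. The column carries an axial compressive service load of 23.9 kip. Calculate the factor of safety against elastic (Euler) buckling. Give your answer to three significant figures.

I = πd⁴/64 = π×2.81⁴/64 = 3.061 in⁴
Effective length L_e = K·L = 0.7 × 190 = 133.0 in
P_cr = π²EI / L_e² = π² × 16700×10³ × 3.061 / 133.0² = 2.852×10^4 lb
Factor of safety n = P_cr / P = 28.517 / 23.9 = 1.19

n ≈ 1.19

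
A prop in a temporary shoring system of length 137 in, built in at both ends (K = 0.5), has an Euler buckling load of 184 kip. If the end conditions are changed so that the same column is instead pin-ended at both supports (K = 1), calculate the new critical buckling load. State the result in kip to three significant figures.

P_cr ∝ 1/K², so P_cr,new = P_cr,old × (K_old/K_new)² = 184 × (0.5/1)²
= 184 × 0.2500 = 46.0 kip

P_cr ≈ 46.0 kip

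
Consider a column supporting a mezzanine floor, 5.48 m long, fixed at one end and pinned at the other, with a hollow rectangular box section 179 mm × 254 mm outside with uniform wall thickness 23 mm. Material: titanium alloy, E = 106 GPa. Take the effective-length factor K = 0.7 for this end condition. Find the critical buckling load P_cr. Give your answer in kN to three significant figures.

Inner dimensions: h_i = 254 − 2×23 = 208.0 mm, b_i = 179 − 2×23 = 133.0 mm
Weak-axis I_min = (h_o·b_o³ − h_i·b_i³)/12 with b_o = 179, b_i = 133.0 mm (shorter outer/inner sides).
I_min = (254×179³ − 208.0×133.0³)/12 = 8.062×10^7 mm⁴
I = 8.062×10^7 mm⁴ = 8.062×10^-5 m⁴
Effective length L_e = K·L = 0.7 × 5.48 = 3.836 m
P_cr = π²EI / L_e² = π² × 106×10⁹ × 8.062×10^-5 / 3.836² = 5.732×10^6 N

P_cr ≈ 5730 kN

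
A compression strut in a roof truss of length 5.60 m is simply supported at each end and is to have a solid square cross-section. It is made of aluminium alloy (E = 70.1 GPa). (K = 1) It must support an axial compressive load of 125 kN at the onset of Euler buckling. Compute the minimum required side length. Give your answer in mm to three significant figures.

a ≈ 90.8 mm

L_e = K·L = 1 × 5.60 = 5.600 m
Required I = P_cr·L_e²/(π²E) = 1.250×10^5 × 5.600² / (π² × 7.01×10^10) = 5.666×10^-6 m⁴
I_req = 5.666×10^6 mm⁴
Solid square: I = a⁴/12  ⇒  a = (12I)^(1/4) = (12×5.666×10^6)^(1/4) = 90.8 mm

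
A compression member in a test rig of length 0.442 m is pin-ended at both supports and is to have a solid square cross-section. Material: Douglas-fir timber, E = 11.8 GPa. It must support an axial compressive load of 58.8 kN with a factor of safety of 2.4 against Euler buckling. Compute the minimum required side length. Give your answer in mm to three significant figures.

Required P_cr = n·P = 2.4 × 58.8 = 141.1 kN
L_e = K·L = 1 × 0.442 = 0.4420 m
Required I = P_cr·L_e²/(π²E) = 1.411×10^5 × 0.4420² / (π² × 1.18×10^10) = 2.367×10^-7 m⁴
I_req = 2.367×10^5 mm⁴
Solid square: I = a⁴/12  ⇒  a = (12I)^(1/4) = (12×2.367×10^5)^(1/4) = 41.1 mm

a ≈ 41.1 mm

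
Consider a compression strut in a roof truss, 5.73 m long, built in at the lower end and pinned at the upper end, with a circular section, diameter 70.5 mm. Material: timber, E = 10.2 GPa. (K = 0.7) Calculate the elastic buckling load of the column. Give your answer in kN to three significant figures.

P_cr ≈ 7.59 kN

I = πd⁴/64 = π×70.5⁴/64 = 1.213×10^6 mm⁴
I = 1.213×10^6 mm⁴ = 1.213×10^-6 m⁴
Effective length L_e = K·L = 0.7 × 5.73 = 4.011 m
P_cr = π²EI / L_e² = π² × 10.2×10⁹ × 1.213×10^-6 / 4.011² = 7.588×10^3 N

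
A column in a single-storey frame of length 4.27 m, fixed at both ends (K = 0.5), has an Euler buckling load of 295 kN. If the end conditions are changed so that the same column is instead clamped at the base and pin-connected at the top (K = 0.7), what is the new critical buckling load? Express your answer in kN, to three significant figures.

P_cr ≈ 151 kN

P_cr ∝ 1/K², so P_cr,new = P_cr,old × (K_old/K_new)² = 295 × (0.5/0.7)²
= 295 × 0.5102 = 151 kN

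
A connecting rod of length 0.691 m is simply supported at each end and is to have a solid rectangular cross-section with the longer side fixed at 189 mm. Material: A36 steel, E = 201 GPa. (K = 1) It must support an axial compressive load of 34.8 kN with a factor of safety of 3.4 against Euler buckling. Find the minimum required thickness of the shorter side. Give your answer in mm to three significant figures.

b ≈ 12.2 mm

Required P_cr = n·P = 3.4 × 34.8 = 118.3 kN
L_e = K·L = 1 × 0.691 = 0.6910 m
Required I = P_cr·L_e²/(π²E) = 1.183×10^5 × 0.6910² / (π² × 2.01×10^11) = 2.848×10^-8 m⁴
I_req = 2.848×10^4 mm⁴
Rectangle, weak axis: I_min = h·b³/12 with h = 189 mm fixed  ⇒  b = (12I/h)^(1/3) = 12.2 mm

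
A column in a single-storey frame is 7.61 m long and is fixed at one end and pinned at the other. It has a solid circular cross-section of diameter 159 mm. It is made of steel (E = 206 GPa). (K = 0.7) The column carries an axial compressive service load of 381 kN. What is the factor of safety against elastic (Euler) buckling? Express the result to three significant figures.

n ≈ 5.90

I = πd⁴/64 = π×159⁴/64 = 3.137×10^7 mm⁴
I = 3.137×10^7 mm⁴ = 3.137×10^-5 m⁴
Effective length L_e = K·L = 0.7 × 7.61 = 5.327 m
P_cr = π²EI / L_e² = π² × 206×10⁹ × 3.137×10^-5 / 5.327² = 2.248×10^6 N
Factor of safety n = P_cr / P = 2247.8 / 381 = 5.90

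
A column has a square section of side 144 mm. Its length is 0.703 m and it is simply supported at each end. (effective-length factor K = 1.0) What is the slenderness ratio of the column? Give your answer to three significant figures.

For a square r = a/√12 = 144/√12 = 41.57 mm
L_e = K·L = 1 × 0.703 m = 0.7030 m = 703.00 mm
λ = L_e / r_min = 703.00 / 41.57 = 16.9

λ ≈ 16.9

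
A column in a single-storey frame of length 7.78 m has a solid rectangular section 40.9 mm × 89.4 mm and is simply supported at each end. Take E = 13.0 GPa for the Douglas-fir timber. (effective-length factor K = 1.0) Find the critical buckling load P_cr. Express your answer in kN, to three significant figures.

Buckling occurs about the weak axis: I_min = h·b³/12 with b = 40.9 mm (the shorter side).
I_min = 89.4×40.9³/12 = 5.097×10^5 mm⁴
I = 5.097×10^5 mm⁴ = 5.097×10^-7 m⁴
Effective length L_e = K·L = 1 × 7.78 = 7.780 m
P_cr = π²EI / L_e² = π² × 13.0×10⁹ × 5.097×10^-7 / 7.780² = 1.080×10^3 N

P_cr ≈ 1.08 kN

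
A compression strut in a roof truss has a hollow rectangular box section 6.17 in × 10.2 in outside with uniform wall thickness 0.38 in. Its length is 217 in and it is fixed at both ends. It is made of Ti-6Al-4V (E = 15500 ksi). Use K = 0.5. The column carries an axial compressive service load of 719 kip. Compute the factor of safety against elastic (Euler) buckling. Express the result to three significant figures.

n ≈ 1.36

Inner dimensions: h_i = 10.2 − 2×0.38 = 9.440 in, b_i = 6.17 − 2×0.38 = 5.410 in
Weak-axis I_min = (h_o·b_o³ − h_i·b_i³)/12 with b_o = 6.17, b_i = 5.410 in (shorter outer/inner sides).
I_min = (10.2×6.17³ − 9.440×5.410³)/12 = 75.09 in⁴
Effective length L_e = K·L = 0.5 × 217 = 108.5 in
P_cr = π²EI / L_e² = π² × 15500×10³ × 75.09 / 108.5² = 9.758×10^5 lb
Factor of safety n = P_cr / P = 975.80 / 719 = 1.36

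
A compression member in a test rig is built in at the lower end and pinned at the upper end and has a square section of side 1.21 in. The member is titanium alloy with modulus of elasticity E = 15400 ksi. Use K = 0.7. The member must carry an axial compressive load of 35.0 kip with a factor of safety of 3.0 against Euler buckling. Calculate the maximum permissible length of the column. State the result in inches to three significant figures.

I = a⁴/12 = 1.21⁴/12 = 0.1786 in⁴
Required critical load P_cr = n·P = 3.0 × 35.0 = 105.0 kip = 1.050×10^5 lb
From P_cr = π²EI/(K·L)²:  L = (1/K)·√(π²EI/P_cr) = (1/0.7)·√(π²×1.54×10^7×0.1786/1.050×10^5)
L = 23.0 in

L_max ≈ 23.0 in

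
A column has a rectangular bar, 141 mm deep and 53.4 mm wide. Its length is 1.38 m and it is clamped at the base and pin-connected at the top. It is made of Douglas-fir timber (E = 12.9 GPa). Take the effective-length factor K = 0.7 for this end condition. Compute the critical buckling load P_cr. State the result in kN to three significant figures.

P_cr ≈ 244 kN

Buckling occurs about the weak axis: I_min = h·b³/12 with b = 53.4 mm (the shorter side).
I_min = 141×53.4³/12 = 1.789×10^6 mm⁴
I = 1.789×10^6 mm⁴ = 1.789×10^-6 m⁴
Effective length L_e = K·L = 0.7 × 1.38 = 0.9660 m
P_cr = π²EI / L_e² = π² × 12.9×10⁹ × 1.789×10^-6 / 0.9660² = 2.441×10^5 N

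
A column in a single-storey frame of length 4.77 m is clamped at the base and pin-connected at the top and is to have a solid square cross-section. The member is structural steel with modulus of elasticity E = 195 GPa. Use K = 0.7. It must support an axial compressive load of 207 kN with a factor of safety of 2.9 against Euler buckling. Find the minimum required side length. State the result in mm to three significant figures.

Required P_cr = n·P = 2.9 × 207 = 600.3 kN
L_e = K·L = 0.7 × 4.77 = 3.339 m
Required I = P_cr·L_e²/(π²E) = 6.003×10^5 × 3.339² / (π² × 1.95×10^11) = 3.477×10^-6 m⁴
I_req = 3.477×10^6 mm⁴
Solid square: I = a⁴/12  ⇒  a = (12I)^(1/4) = (12×3.477×10^6)^(1/4) = 80.4 mm

a ≈ 80.4 mm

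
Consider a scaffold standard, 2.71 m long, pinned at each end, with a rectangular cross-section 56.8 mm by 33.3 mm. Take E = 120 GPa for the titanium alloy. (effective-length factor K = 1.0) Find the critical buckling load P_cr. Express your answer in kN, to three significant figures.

Buckling occurs about the weak axis: I_min = h·b³/12 with b = 33.3 mm (the shorter side).
I_min = 56.8×33.3³/12 = 1.748×10^5 mm⁴
I = 1.748×10^5 mm⁴ = 1.748×10^-7 m⁴
Effective length L_e = K·L = 1 × 2.71 = 2.710 m
P_cr = π²EI / L_e² = π² × 120×10⁹ × 1.748×10^-7 / 2.710² = 2.819×10^4 N

P_cr ≈ 28.2 kN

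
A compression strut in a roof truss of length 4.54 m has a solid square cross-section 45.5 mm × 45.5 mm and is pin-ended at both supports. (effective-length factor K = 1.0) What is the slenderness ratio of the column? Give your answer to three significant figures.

λ ≈ 346

For a square r = a/√12 = 45.5/√12 = 13.13 mm
L_e = K·L = 1 × 4.54 m = 4.540 m = 4540.0 mm
λ = L_e / r_min = 4540.0 / 13.13 = 346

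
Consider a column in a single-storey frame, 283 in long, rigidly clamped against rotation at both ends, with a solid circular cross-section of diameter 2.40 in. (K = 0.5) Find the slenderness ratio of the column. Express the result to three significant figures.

I = πd⁴/64 = π×2.40⁴/64 = 1.629 in⁴
A = 4.524 in²;  r_min = √(I/A) = √(1.629/4.524) = 0.6000 in
L_e = K·L = 0.5 × 283 = 141.5 in
λ = L_e / r_min = 141.50 / 0.6000 = 236

λ ≈ 236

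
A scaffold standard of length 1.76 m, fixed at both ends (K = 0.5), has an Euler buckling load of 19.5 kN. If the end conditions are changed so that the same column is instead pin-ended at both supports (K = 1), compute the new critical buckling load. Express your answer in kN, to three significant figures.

P_cr ≈ 4.88 kN

P_cr ∝ 1/K², so P_cr,new = P_cr,old × (K_old/K_new)² = 19.5 × (0.5/1)²
= 19.5 × 0.2500 = 4.88 kN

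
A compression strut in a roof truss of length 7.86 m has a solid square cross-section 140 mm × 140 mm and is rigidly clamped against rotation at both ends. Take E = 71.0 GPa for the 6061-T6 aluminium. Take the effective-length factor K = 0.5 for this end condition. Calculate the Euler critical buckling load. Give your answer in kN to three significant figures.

I = a⁴/12 = 140⁴/12 = 3.201×10^7 mm⁴
I = 3.201×10^7 mm⁴ = 3.201×10^-5 m⁴
Effective length L_e = K·L = 0.5 × 7.86 = 3.930 m
P_cr = π²EI / L_e² = π² × 71.0×10⁹ × 3.201×10^-5 / 3.930² = 1.452×10^6 N

P_cr ≈ 1450 kN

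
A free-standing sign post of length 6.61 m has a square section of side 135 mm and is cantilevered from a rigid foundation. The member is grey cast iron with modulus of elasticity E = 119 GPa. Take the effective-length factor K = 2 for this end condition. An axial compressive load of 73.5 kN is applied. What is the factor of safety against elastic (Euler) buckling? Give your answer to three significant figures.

I = a⁴/12 = 135⁴/12 = 2.768×10^7 mm⁴
I = 2.768×10^7 mm⁴ = 2.768×10^-5 m⁴
Effective length L_e = K·L = 2 × 6.61 = 13.22 m
P_cr = π²EI / L_e² = π² × 119×10⁹ × 2.768×10^-5 / 13.22² = 1.860×10^5 N
Factor of safety n = P_cr / P = 186.01 / 73.5 = 2.53

n ≈ 2.53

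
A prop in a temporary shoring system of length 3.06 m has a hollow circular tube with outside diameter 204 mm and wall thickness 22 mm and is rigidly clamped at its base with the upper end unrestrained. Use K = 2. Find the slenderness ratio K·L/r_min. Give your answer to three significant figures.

Inner diameter d_i = 204 − 2×22 = 160.0 mm
I = π(d_o⁴ − d_i⁴)/64 = π(204⁴ − 160.0⁴)/64 = 5.284×10^7 mm⁴
A = 1.258×10^4 mm²;  r_min = √(I/A) = √(5.284×10^7/1.258×10^4) = 64.82 mm
L_e = K·L = 2 × 3.06 m = 6.120 m = 6120.0 mm
λ = L_e / r_min = 6120.0 / 64.82 = 94.4

λ ≈ 94.4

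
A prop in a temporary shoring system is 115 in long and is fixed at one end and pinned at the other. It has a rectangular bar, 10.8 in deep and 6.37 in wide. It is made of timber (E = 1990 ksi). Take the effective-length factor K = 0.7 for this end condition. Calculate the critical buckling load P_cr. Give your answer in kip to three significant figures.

P_cr ≈ 705 kip

Buckling occurs about the weak axis: I_min = h·b³/12 with b = 6.37 in (the shorter side).
I_min = 10.8×6.37³/12 = 232.6 in⁴
Effective length L_e = K·L = 0.7 × 115 = 80.50 in
P_cr = π²EI / L_e² = π² × 1990×10³ × 232.6 / 80.50² = 7.051×10^5 lb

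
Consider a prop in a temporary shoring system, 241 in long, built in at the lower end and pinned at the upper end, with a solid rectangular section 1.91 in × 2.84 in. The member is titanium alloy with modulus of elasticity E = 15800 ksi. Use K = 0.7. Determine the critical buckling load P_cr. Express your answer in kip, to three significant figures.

P_cr ≈ 9.04 kip

Buckling occurs about the weak axis: I_min = h·b³/12 with b = 1.91 in (the shorter side).
I_min = 2.84×1.91³/12 = 1.649 in⁴
Effective length L_e = K·L = 0.7 × 241 = 168.7 in
P_cr = π²EI / L_e² = π² × 15800×10³ × 1.649 / 168.7² = 9.036×10^3 lb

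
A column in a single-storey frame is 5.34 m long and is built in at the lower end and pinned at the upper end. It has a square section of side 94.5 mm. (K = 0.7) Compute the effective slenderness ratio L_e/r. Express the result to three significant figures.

λ ≈ 137

I = a⁴/12 = 94.5⁴/12 = 6.646×10^6 mm⁴
A = 8.930×10^3 mm²;  r_min = √(I/A) = √(6.646×10^6/8.930×10^3) = 27.28 mm
L_e = K·L = 0.7 × 5.34 m = 3.738 m = 3738.0 mm
λ = L_e / r_min = 3738.0 / 27.28 = 137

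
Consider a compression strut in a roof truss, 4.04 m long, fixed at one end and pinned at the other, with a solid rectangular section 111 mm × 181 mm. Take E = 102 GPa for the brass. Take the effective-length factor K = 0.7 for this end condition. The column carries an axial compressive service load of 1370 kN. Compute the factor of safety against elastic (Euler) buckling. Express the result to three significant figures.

n ≈ 1.90

Buckling occurs about the weak axis: I_min = h·b³/12 with b = 111 mm (the shorter side).
I_min = 181×111³/12 = 2.063×10^7 mm⁴
I = 2.063×10^7 mm⁴ = 2.063×10^-5 m⁴
Effective length L_e = K·L = 0.7 × 4.04 = 2.828 m
P_cr = π²EI / L_e² = π² × 102×10⁹ × 2.063×10^-5 / 2.828² = 2.597×10^6 N
Factor of safety n = P_cr / P = 2596.6 / 1370 = 1.90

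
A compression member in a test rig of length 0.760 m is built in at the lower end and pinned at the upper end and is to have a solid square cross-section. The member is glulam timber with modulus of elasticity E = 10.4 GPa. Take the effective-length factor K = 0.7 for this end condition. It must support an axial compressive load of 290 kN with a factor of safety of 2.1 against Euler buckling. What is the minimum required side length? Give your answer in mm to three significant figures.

a ≈ 67.0 mm

Required P_cr = n·P = 2.1 × 290 = 609.0 kN
L_e = K·L = 0.7 × 0.760 = 0.5320 m
Required I = P_cr·L_e²/(π²E) = 6.090×10^5 × 0.5320² / (π² × 1.04×10^10) = 1.679×10^-6 m⁴
I_req = 1.679×10^6 mm⁴
Solid square: I = a⁴/12  ⇒  a = (12I)^(1/4) = (12×1.679×10^6)^(1/4) = 67.0 mm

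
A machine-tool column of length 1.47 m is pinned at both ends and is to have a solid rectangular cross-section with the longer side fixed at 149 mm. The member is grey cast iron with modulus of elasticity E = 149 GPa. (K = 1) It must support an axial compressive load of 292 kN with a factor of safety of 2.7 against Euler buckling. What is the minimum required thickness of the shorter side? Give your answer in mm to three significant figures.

Required P_cr = n·P = 2.7 × 292 = 788.4 kN
L_e = K·L = 1 × 1.47 = 1.470 m
Required I = P_cr·L_e²/(π²E) = 7.884×10^5 × 1.470² / (π² × 1.49×10^11) = 1.158×10^-6 m⁴
I_req = 1.158×10^6 mm⁴
Rectangle, weak axis: I_min = h·b³/12 with h = 149 mm fixed  ⇒  b = (12I/h)^(1/3) = 45.4 mm

b ≈ 45.4 mm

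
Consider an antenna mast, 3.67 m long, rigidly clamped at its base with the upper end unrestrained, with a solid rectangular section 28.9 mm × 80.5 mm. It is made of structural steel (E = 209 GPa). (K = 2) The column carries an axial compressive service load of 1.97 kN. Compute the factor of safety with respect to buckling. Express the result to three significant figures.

Buckling occurs about the weak axis: I_min = h·b³/12 with b = 28.9 mm (the shorter side).
I_min = 80.5×28.9³/12 = 1.619×10^5 mm⁴
I = 1.619×10^5 mm⁴ = 1.619×10^-7 m⁴
Effective length L_e = K·L = 2 × 3.67 = 7.340 m
P_cr = π²EI / L_e² = π² × 209×10⁹ × 1.619×10^-7 / 7.340² = 6.200×10^3 N
Factor of safety n = P_cr / P = 6.1996 / 1.97 = 3.15

n ≈ 3.15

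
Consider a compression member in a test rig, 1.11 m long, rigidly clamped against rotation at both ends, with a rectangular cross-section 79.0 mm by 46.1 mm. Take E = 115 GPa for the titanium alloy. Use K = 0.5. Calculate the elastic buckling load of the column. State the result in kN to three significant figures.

P_cr ≈ 2380 kN

Buckling occurs about the weak axis: I_min = h·b³/12 with b = 46.1 mm (the shorter side).
I_min = 79.0×46.1³/12 = 6.450×10^5 mm⁴
I = 6.450×10^5 mm⁴ = 6.450×10^-7 m⁴
Effective length L_e = K·L = 0.5 × 1.11 = 0.5550 m
P_cr = π²EI / L_e² = π² × 115×10⁹ × 6.450×10^-7 / 0.5550² = 2.377×10^6 N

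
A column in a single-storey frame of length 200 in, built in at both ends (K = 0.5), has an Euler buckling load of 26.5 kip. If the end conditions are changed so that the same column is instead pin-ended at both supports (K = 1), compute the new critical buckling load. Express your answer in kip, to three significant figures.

P_cr ≈ 6.62 kip

P_cr ∝ 1/K², so P_cr,new = P_cr,old × (K_old/K_new)² = 26.5 × (0.5/1)²
= 26.5 × 0.2500 = 6.62 kip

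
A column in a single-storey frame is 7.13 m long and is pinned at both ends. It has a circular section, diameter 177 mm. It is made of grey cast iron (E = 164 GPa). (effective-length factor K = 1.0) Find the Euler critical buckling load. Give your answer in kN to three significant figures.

I = πd⁴/64 = π×177⁴/64 = 4.818×10^7 mm⁴
I = 4.818×10^7 mm⁴ = 4.818×10^-5 m⁴
Effective length L_e = K·L = 1 × 7.13 = 7.130 m
P_cr = π²EI / L_e² = π² × 164×10⁹ × 4.818×10^-5 / 7.130² = 1.534×10^6 N

P_cr ≈ 1530 kN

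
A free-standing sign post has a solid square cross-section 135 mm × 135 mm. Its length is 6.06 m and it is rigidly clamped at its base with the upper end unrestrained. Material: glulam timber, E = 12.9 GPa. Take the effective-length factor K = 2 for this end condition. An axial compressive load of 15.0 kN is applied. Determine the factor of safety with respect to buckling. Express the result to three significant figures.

I = a⁴/12 = 135⁴/12 = 2.768×10^7 mm⁴
I = 2.768×10^7 mm⁴ = 2.768×10^-5 m⁴
Effective length L_e = K·L = 2 × 6.06 = 12.12 m
P_cr = π²EI / L_e² = π² × 12.9×10⁹ × 2.768×10^-5 / 12.12² = 2.399×10^4 N
Factor of safety n = P_cr / P = 23.990 / 15.0 = 1.60

n ≈ 1.60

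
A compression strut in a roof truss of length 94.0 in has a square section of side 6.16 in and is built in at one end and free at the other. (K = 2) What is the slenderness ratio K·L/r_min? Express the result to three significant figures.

I = a⁴/12 = 6.16⁴/12 = 120.0 in⁴
A = 37.95 in²;  r_min = √(I/A) = √(120.0/37.95) = 1.778 in
L_e = K·L = 2 × 94.0 = 188.0 in
λ = L_e / r_min = 188.00 / 1.778 = 106

λ ≈ 106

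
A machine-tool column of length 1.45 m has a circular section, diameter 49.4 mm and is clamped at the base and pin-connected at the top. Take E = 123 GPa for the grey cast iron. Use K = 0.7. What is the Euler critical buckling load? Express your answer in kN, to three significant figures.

P_cr ≈ 344 kN

I = πd⁴/64 = π×49.4⁴/64 = 2.923×10^5 mm⁴
I = 2.923×10^5 mm⁴ = 2.923×10^-7 m⁴
Effective length L_e = K·L = 0.7 × 1.45 = 1.015 m
P_cr = π²EI / L_e² = π² × 123×10⁹ × 2.923×10^-7 / 1.015² = 3.445×10^5 N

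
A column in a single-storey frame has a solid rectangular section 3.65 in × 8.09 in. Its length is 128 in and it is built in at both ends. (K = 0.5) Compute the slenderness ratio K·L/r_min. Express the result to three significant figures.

λ ≈ 60.7

Buckling occurs about the weak axis: I_min = h·b³/12 with b = 3.65 in (the shorter side).
I_min = 8.09×3.65³/12 = 32.78 in⁴
A = 29.53 in²;  r_min = √(I/A) = √(32.78/29.53) = 1.054 in
L_e = K·L = 0.5 × 128 = 64.00 in
λ = L_e / r_min = 64.000 / 1.054 = 60.7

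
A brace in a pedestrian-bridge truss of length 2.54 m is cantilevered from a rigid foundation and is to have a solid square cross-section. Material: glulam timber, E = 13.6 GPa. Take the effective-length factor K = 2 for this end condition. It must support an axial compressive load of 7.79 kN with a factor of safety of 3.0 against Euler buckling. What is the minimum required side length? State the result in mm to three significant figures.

Required P_cr = n·P = 3.0 × 7.79 = 23.37 kN
L_e = K·L = 2 × 2.54 = 5.080 m
Required I = P_cr·L_e²/(π²E) = 2.337×10^4 × 5.080² / (π² × 1.36×10^10) = 4.493×10^-6 m⁴
I_req = 4.493×10^6 mm⁴
Solid square: I = a⁴/12  ⇒  a = (12I)^(1/4) = (12×4.493×10^6)^(1/4) = 85.7 mm

a ≈ 85.7 mm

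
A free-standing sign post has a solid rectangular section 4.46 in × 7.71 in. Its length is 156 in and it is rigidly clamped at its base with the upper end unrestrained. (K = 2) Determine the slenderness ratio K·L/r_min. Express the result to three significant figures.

Buckling occurs about the weak axis: I_min = h·b³/12 with b = 4.46 in (the shorter side).
I_min = 7.71×4.46³/12 = 57.00 in⁴
A = 34.39 in²;  r_min = √(I/A) = √(57.00/34.39) = 1.287 in
L_e = K·L = 2 × 156 = 312.0 in
λ = L_e / r_min = 312.00 / 1.287 = 242

λ ≈ 242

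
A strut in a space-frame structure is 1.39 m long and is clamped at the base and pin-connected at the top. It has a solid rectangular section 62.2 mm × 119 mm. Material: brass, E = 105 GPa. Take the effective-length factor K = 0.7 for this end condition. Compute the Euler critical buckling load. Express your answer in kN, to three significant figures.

Buckling occurs about the weak axis: I_min = h·b³/12 with b = 62.2 mm (the shorter side).
I_min = 119×62.2³/12 = 2.386×10^6 mm⁴
I = 2.386×10^6 mm⁴ = 2.386×10^-6 m⁴
Effective length L_e = K·L = 0.7 × 1.39 = 0.9730 m
P_cr = π²EI / L_e² = π² × 105×10⁹ × 2.386×10^-6 / 0.9730² = 2.612×10^6 N

P_cr ≈ 2610 kN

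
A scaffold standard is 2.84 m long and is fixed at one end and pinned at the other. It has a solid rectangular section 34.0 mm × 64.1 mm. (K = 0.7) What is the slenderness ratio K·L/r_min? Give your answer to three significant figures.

λ ≈ 203

For a rectangle r_min = b/√12 = 34.0/√12 = 9.815 mm
L_e = K·L = 0.7 × 2.84 m = 1.988 m = 1988.0 mm
λ = L_e / r_min = 1988.0 / 9.815 = 203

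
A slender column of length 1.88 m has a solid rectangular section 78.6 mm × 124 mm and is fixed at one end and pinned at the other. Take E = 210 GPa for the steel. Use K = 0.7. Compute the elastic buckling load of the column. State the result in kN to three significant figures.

P_cr ≈ 6010 kN

Buckling occurs about the weak axis: I_min = h·b³/12 with b = 78.6 mm (the shorter side).
I_min = 124×78.6³/12 = 5.018×10^6 mm⁴
I = 5.018×10^6 mm⁴ = 5.018×10^-6 m⁴
Effective length L_e = K·L = 0.7 × 1.88 = 1.316 m
P_cr = π²EI / L_e² = π² × 210×10⁹ × 5.018×10^-6 / 1.316² = 6.005×10^6 N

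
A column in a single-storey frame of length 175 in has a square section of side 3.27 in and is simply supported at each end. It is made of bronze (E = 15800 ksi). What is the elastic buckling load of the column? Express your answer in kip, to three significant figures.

I = a⁴/12 = 3.27⁴/12 = 9.528 in⁴
Effective length L_e = K·L = 1 × 175 = 175.0 in
P_cr = π²EI / L_e² = π² × 15800×10³ × 9.528 / 175.0² = 4.852×10^4 lb

P_cr ≈ 48.5 kip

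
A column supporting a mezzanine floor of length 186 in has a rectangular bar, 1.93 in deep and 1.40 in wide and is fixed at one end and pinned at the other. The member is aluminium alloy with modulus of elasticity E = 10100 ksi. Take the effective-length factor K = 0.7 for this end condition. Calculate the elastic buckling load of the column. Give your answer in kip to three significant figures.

P_cr ≈ 2.60 kip

Buckling occurs about the weak axis: I_min = h·b³/12 with b = 1.40 in (the shorter side).
I_min = 1.93×1.40³/12 = 0.4413 in⁴
Effective length L_e = K·L = 0.7 × 186 = 130.2 in
P_cr = π²EI / L_e² = π² × 10100×10³ × 0.4413 / 130.2² = 2.595×10^3 lb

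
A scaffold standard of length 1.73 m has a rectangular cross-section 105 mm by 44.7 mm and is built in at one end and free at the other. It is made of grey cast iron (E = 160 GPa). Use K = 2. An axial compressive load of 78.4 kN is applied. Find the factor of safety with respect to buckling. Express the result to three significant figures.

n ≈ 1.31

Buckling occurs about the weak axis: I_min = h·b³/12 with b = 44.7 mm (the shorter side).
I_min = 105×44.7³/12 = 7.815×10^5 mm⁴
I = 7.815×10^5 mm⁴ = 7.815×10^-7 m⁴
Effective length L_e = K·L = 2 × 1.73 = 3.460 m
P_cr = π²EI / L_e² = π² × 160×10⁹ × 7.815×10^-7 / 3.460² = 1.031×10^5 N
Factor of safety n = P_cr / P = 103.09 / 78.4 = 1.31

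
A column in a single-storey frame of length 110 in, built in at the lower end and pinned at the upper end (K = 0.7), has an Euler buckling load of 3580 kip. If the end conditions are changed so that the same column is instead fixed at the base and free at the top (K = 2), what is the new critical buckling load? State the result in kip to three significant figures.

P_cr ≈ 439 kip

P_cr ∝ 1/K², so P_cr,new = P_cr,old × (K_old/K_new)² = 3580 × (0.7/2)²
= 3580 × 0.1225 = 439 kip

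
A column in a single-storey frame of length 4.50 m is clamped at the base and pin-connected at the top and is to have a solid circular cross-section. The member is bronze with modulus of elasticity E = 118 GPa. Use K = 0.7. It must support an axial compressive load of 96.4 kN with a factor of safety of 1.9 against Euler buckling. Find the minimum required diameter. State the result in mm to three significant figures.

Required P_cr = n·P = 1.9 × 96.4 = 183.2 kN
L_e = K·L = 0.7 × 4.50 = 3.150 m
Required I = P_cr·L_e²/(π²E) = 1.832×10^5 × 3.150² / (π² × 1.18×10^11) = 1.561×10^-6 m⁴
I_req = 1.561×10^6 mm⁴
Solid circle: I = πd⁴/64  ⇒  d = (64I/π)^(1/4) = (64×1.561×10^6/π)^(1/4) = 75.1 mm

d ≈ 75.1 mm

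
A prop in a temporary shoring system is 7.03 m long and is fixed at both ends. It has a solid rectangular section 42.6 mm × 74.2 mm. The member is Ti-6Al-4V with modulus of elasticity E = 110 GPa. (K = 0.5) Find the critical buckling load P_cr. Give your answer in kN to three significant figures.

P_cr ≈ 42.0 kN

Buckling occurs about the weak axis: I_min = h·b³/12 with b = 42.6 mm (the shorter side).
I_min = 74.2×42.6³/12 = 4.780×10^5 mm⁴
I = 4.780×10^5 mm⁴ = 4.780×10^-7 m⁴
Effective length L_e = K·L = 0.5 × 7.03 = 3.515 m
P_cr = π²EI / L_e² = π² × 110×10⁹ × 4.780×10^-7 / 3.515² = 4.200×10^4 N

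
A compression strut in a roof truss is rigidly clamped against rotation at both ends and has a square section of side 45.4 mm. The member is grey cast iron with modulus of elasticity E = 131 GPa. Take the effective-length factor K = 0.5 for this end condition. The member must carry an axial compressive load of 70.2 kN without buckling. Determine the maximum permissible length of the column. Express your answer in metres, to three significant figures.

L_max ≈ 5.11 m

I = a⁴/12 = 45.4⁴/12 = 3.540×10^5 mm⁴
I = 3.540×10^-7 m⁴
At the buckling limit P_cr = P = 7.020×10^4 N
From P_cr = π²EI/(K·L)²:  L = (1/K)·√(π²EI/P_cr) = (1/0.5)·√(π²×1.31×10^11×3.540×10^-7/7.020×10^4)
L = 5.11 m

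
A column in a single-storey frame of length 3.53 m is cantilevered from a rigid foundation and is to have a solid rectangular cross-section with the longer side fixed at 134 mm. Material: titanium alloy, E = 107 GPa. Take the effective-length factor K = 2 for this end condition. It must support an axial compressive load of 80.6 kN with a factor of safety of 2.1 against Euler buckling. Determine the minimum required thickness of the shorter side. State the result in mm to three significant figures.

Required P_cr = n·P = 2.1 × 80.6 = 169.3 kN
L_e = K·L = 2 × 3.53 = 7.060 m
Required I = P_cr·L_e²/(π²E) = 1.693×10^5 × 7.060² / (π² × 1.07×10^11) = 7.989×10^-6 m⁴
I_req = 7.989×10^6 mm⁴
Rectangle, weak axis: I_min = h·b³/12 with h = 134 mm fixed  ⇒  b = (12I/h)^(1/3) = 89.4 mm

b ≈ 89.4 mm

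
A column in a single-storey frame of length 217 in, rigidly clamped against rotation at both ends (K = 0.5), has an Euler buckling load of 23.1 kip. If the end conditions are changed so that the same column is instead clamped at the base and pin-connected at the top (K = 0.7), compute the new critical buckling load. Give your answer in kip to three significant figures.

P_cr ≈ 11.8 kip

P_cr ∝ 1/K², so P_cr,new = P_cr,old × (K_old/K_new)² = 23.1 × (0.5/0.7)²
= 23.1 × 0.5102 = 11.8 kip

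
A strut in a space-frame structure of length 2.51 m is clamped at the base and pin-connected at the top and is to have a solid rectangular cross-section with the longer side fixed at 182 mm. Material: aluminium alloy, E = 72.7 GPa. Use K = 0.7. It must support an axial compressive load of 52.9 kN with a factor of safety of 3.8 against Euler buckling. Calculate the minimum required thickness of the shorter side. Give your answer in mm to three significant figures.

b ≈ 38.5 mm

Required P_cr = n·P = 3.8 × 52.9 = 201.0 kN
L_e = K·L = 0.7 × 2.51 = 1.757 m
Required I = P_cr·L_e²/(π²E) = 2.010×10^5 × 1.757² / (π² × 7.27×10^10) = 8.649×10^-7 m⁴
I_req = 8.649×10^5 mm⁴
Rectangle, weak axis: I_min = h·b³/12 with h = 182 mm fixed  ⇒  b = (12I/h)^(1/3) = 38.5 mm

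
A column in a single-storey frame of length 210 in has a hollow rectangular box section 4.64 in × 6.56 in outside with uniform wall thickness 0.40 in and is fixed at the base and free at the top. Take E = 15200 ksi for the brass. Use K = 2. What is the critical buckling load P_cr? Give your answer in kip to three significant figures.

Inner dimensions: h_i = 6.56 − 2×0.40 = 5.760 in, b_i = 4.64 − 2×0.40 = 3.840 in
Weak-axis I_min = (h_o·b_o³ − h_i·b_i³)/12 with b_o = 4.64, b_i = 3.840 in (shorter outer/inner sides).
I_min = (6.56×4.64³ − 5.760×3.840³)/12 = 27.43 in⁴
Effective length L_e = K·L = 2 × 210 = 420.0 in
P_cr = π²EI / L_e² = π² × 15200×10³ × 27.43 / 420.0² = 2.333×10^4 lb

P_cr ≈ 23.3 kip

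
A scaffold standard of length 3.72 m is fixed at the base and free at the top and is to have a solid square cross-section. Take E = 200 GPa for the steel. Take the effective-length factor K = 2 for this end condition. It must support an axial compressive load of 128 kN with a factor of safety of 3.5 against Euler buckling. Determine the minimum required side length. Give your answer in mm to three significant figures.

a ≈ 111 mm

Required P_cr = n·P = 3.5 × 128 = 448.0 kN
L_e = K·L = 2 × 3.72 = 7.440 m
Required I = P_cr·L_e²/(π²E) = 4.480×10^5 × 7.440² / (π² × 2.00×10^11) = 1.256×10^-5 m⁴
I_req = 1.256×10^7 mm⁴
Solid square: I = a⁴/12  ⇒  a = (12I)^(1/4) = (12×1.256×10^7)^(1/4) = 111 mm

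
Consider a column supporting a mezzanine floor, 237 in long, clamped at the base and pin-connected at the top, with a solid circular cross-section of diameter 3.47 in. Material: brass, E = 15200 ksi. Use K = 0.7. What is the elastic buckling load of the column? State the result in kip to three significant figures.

P_cr ≈ 38.8 kip

I = πd⁴/64 = π×3.47⁴/64 = 7.117 in⁴
Effective length L_e = K·L = 0.7 × 237 = 165.9 in
P_cr = π²EI / L_e² = π² × 15200×10³ × 7.117 / 165.9² = 3.879×10^4 lb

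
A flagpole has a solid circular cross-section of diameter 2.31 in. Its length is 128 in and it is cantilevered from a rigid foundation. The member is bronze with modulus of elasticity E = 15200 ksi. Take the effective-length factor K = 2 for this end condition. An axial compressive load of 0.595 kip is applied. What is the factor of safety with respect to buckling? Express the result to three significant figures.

n ≈ 5.38

I = πd⁴/64 = π×2.31⁴/64 = 1.398 in⁴
Effective length L_e = K·L = 2 × 128 = 256.0 in
P_cr = π²EI / L_e² = π² × 15200×10³ × 1.398 / 256.0² = 3.199×10^3 lb
Factor of safety n = P_cr / P = 3.1995 / 0.595 = 5.38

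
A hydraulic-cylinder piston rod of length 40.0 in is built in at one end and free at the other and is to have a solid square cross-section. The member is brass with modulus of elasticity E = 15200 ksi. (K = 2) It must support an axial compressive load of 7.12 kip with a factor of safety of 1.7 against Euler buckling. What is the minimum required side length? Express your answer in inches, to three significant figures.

Required P_cr = n·P = 1.7 × 7.12 = 12.10 kip
L_e = K·L = 2 × 40.0 = 80.00 in
Required I = P_cr·L_e²/(π²E) = 1.210×10^4 × 80.00² / (π² × 1.52×10^7) = 0.5164 in⁴
Solid square: I = a⁴/12  ⇒  a = (12I)^(1/4) = (12×0.5164)^(1/4) = 1.58 in

a ≈ 1.58 in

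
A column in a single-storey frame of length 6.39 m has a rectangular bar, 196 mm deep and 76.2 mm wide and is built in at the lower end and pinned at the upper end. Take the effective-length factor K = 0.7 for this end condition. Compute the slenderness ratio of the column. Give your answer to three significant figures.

Buckling occurs about the weak axis: I_min = h·b³/12 with b = 76.2 mm (the shorter side).
I_min = 196×76.2³/12 = 7.227×10^6 mm⁴
A = 1.494×10^4 mm²;  r_min = √(I/A) = √(7.227×10^6/1.494×10^4) = 22.00 mm
L_e = K·L = 0.7 × 6.39 m = 4.473 m = 4473.0 mm
λ = L_e / r_min = 4473.0 / 22.00 = 203

λ ≈ 203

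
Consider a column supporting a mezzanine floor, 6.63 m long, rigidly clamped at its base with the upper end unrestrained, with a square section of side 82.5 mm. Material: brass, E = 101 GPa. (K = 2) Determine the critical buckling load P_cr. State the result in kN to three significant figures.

P_cr ≈ 21.9 kN

I = a⁴/12 = 82.5⁴/12 = 3.860×10^6 mm⁴
I = 3.860×10^6 mm⁴ = 3.860×10^-6 m⁴
Effective length L_e = K·L = 2 × 6.63 = 13.26 m
P_cr = π²EI / L_e² = π² × 101×10⁹ × 3.860×10^-6 / 13.26² = 2.189×10^4 N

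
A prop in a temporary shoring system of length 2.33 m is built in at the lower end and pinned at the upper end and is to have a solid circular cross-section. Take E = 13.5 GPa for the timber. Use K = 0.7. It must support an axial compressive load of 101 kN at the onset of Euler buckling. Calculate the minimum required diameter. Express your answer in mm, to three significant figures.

L_e = K·L = 0.7 × 2.33 = 1.631 m
Required I = P_cr·L_e²/(π²E) = 1.010×10^5 × 1.631² / (π² × 1.35×10^10) = 2.016×10^-6 m⁴
I_req = 2.016×10^6 mm⁴
Solid circle: I = πd⁴/64  ⇒  d = (64I/π)^(1/4) = (64×2.016×10^6/π)^(1/4) = 80.1 mm

d ≈ 80.1 mm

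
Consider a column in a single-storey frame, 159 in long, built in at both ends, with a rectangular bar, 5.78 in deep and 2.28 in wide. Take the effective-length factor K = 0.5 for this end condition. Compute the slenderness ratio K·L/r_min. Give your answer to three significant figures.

λ ≈ 121

Buckling occurs about the weak axis: I_min = h·b³/12 with b = 2.28 in (the shorter side).
I_min = 5.78×2.28³/12 = 5.709 in⁴
A = 13.18 in²;  r_min = √(I/A) = √(5.709/13.18) = 0.6582 in
L_e = K·L = 0.5 × 159 = 79.50 in
λ = L_e / r_min = 79.500 / 0.6582 = 121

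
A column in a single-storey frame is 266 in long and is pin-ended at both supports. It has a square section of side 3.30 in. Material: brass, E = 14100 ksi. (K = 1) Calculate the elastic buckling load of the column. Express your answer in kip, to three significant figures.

P_cr ≈ 19.4 kip

I = a⁴/12 = 3.30⁴/12 = 9.883 in⁴
Effective length L_e = K·L = 1 × 266 = 266.0 in
P_cr = π²EI / L_e² = π² × 14100×10³ × 9.883 / 266.0² = 1.944×10^4 lb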